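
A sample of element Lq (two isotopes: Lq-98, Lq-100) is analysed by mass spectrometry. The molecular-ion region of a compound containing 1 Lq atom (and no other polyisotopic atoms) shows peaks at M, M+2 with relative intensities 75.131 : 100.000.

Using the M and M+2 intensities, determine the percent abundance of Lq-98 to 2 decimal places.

42.90%

If p is the fraction of Lq that is Lq-98, then I(M+2)/I(M) = [C(1,1)·p^0·(1−p)] / p^1 = 1·(1−p)/p = 100.000/75.131 = 1.3310
(1−p)/p = 1.3310/1 = 1.3310  ⇒  p = 1/(1 + 1.3310) = 0.4290
Lq-98: 42.90%, Lq-100: 57.10%.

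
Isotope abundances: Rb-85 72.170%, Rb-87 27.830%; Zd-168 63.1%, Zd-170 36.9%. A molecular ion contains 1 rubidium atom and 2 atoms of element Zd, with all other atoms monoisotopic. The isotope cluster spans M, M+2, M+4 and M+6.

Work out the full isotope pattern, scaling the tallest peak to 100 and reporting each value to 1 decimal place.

64.3 : 100.0 : 51.0 : 8.5

Rubidium pattern (n=1): 0.7217 : 0.2783
Element Zd pattern (n=2): 0.398161 : 0.465678 : 0.136161
Convolve the two distributions (both contribute in 2-u steps):
  M: 0.7217×0.398161 = 0.287353
  M+2: 0.7217×0.465678 + 0.2783×0.398161 = 0.446888
  M+4: 0.7217×0.136161 + 0.2783×0.465678 = 0.227866
  M+6: 0.2783×0.136161 = 0.037894
Scale to base peak (0.446888) = 100: 64.3 : 100.0 : 51.0 : 8.5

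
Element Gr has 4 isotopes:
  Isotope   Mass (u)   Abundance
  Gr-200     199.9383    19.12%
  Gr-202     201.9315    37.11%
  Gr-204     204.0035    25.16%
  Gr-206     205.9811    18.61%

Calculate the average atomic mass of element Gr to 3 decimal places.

The abundance-weighted mean is 0.1912 × 199.9383 + 0.3711 × 201.9315 + 0.2516 × 204.0035 + 0.1861 × 205.9811
= 38.22820 + 74.93678 + 51.32728 + 38.33308 = 202.82534 u

202.825 u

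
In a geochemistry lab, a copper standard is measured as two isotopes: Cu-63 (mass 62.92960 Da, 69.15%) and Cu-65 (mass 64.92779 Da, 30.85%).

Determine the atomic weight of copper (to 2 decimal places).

Weight each isotope mass by its fractional abundance: 0.6915 × 62.92960 + 0.3085 × 64.92779
= 43.515818 + 20.030223 = 63.546041 Da

63.55 Da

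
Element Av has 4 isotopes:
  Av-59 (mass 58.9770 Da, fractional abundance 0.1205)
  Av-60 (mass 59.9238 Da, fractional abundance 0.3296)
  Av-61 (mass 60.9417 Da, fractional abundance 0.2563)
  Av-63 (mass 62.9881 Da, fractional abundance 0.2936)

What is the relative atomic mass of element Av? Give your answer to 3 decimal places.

Average mass = Σ (abundance × isotope mass) = 0.1205 × 58.9770 + 0.3296 × 59.9238 + 0.2563 × 60.9417 + 0.2936 × 62.9881
= 7.10673 + 19.75088 + 15.61936 + 18.49331 = 60.97028 Da

60.970 Da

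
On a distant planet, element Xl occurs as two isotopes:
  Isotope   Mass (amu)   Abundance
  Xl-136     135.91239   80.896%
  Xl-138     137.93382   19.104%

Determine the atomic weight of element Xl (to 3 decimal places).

The abundance-weighted mean is 0.80896 × 135.91239 + 0.19104 × 137.93382
= 109.947687 + 26.350877 = 136.298564 amu

136.299 amu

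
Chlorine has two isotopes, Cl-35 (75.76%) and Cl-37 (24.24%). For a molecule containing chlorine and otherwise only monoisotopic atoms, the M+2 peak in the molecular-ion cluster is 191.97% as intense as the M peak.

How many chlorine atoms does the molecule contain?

With n Cl atoms, P(M+2)/P(M) = C(n,1)·p^(n−1)q / p^n = n·q/p = n · 0.2424/0.7576.
n = 1.9197 × 0.7576/0.2424 = 6.00 ≈ 6

6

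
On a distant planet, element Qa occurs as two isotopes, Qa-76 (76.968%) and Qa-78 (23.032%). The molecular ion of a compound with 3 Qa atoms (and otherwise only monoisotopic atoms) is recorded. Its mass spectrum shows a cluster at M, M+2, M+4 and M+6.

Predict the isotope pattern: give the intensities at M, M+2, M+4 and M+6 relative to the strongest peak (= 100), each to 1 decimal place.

100.0 : 89.8 : 26.9 : 2.7

The 3 Qa atoms are independent, so intensities follow the terms of (0.76968 + 0.23032)^3.
P(M) = 0.76968^3 = 0.455964
P(M+2) = 3 × 0.76968^2 × 0.23032^1 = 0.409330
P(M+4) = 3 × 0.76968^1 × 0.23032^2 = 0.122488
P(M+6) = 0.23032^3 = 0.012218
The M peak is largest (0.455964); scaling to 100 gives 100.0 : 89.8 : 26.9 : 2.7.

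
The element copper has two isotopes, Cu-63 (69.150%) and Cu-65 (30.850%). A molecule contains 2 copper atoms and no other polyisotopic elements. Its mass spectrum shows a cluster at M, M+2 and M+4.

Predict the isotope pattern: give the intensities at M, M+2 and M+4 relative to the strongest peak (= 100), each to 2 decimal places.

100.00 : 89.23 : 19.90

Each Cu atom is independently Cu-63 (p = 0.69150) or Cu-65 (q = 0.30850); the cluster is the binomial expansion (p + q)^2.
P(M) = 0.69150^2 = 0.478172
P(M+2) = 2 × 0.69150^1 × 0.30850^1 = 0.426656
P(M+4) = 0.30850^2 = 0.095172
The M peak is largest (0.478172); scaling to 100 gives 100.00 : 89.23 : 19.90.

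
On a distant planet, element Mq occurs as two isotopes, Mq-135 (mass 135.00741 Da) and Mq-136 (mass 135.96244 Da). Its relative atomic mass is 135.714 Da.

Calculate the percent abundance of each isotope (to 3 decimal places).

With x = fraction of Mq-135 (so Mq-136 is 1 − x):
135.00741·x + 135.96244·(1 − x) = 135.714
(135.00741 − 135.96244)·x = 135.714 − 135.96244
x = -0.24844 / -0.95503 = 0.26014 → 26.014% Mq-135, 73.986% Mq-136.

Mq-135: 26.014%, Mq-136: 73.986%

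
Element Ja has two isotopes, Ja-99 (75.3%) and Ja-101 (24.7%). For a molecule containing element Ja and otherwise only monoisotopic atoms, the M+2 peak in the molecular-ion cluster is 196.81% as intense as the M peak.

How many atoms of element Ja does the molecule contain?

6

With n Ja atoms, P(M+2)/P(M) = C(n,1)·p^(n−1)q / p^n = n·q/p = n · 0.247/0.753.
n = 1.9681 × 0.753/0.247 = 6.00 ≈ 6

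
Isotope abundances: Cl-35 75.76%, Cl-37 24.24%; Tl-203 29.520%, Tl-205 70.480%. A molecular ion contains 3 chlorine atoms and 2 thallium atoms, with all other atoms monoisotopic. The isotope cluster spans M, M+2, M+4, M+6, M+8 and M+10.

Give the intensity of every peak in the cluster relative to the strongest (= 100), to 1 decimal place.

Chlorine pattern (n=3): 0.4348304 : 0.41738208 : 0.13354464 : 0.01424288
Thallium pattern (n=2): 0.08714304 : 0.41611392 : 0.49674304
Convolve the two distributions (both contribute in 2-u steps):
  M: 0.4348304×0.08714304 = 0.037892
  M+2: 0.4348304×0.41611392 + 0.41738208×0.08714304 = 0.217311
  M+4: 0.4348304×0.49674304 + 0.41738208×0.41611392 + 0.13354464×0.08714304 = 0.401315
  M+6: 0.41738208×0.49674304 + 0.13354464×0.41611392 + 0.01424288×0.08714304 = 0.264143
  M+8: 0.13354464×0.49674304 + 0.01424288×0.41611392 = 0.072264
  M+10: 0.01424288×0.49674304 = 0.007075
Scale to base peak (0.401315) = 100: 9.4 : 54.1 : 100.0 : 65.8 : 18.0 : 1.8

9.4 : 54.1 : 100.0 : 65.8 : 18.0 : 1.8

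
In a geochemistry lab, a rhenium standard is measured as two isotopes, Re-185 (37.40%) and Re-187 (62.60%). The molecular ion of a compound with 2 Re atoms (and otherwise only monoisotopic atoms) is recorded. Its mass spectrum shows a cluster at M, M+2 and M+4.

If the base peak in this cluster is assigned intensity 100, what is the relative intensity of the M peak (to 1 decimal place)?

29.9

Binomial terms of (0.3740 + 0.6260)^2: M 0.1399, M+2 0.4682, M+4 0.3919 → M+2 is the base peak.
P(M+2) = C(2,1) × 0.3740^1 × 0.6260^1 = 2 × 0.3740 × 0.6260 = 0.468248 (base)
P(M) = C(2,0) × 0.3740^2 × 0.6260^0 = 1 × 0.139876 × 1.0000 = 0.139876
Relative intensity = 0.139876 / 0.468248 × 100 = 29.9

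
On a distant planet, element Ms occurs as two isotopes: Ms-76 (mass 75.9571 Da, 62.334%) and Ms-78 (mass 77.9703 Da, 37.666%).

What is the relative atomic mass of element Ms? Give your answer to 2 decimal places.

76.72 Da

Ar = Σ fᵢ·mᵢ = 0.62334 × 75.9571 + 0.37666 × 77.9703
= 47.34710 + 29.36829 = 76.71539 Da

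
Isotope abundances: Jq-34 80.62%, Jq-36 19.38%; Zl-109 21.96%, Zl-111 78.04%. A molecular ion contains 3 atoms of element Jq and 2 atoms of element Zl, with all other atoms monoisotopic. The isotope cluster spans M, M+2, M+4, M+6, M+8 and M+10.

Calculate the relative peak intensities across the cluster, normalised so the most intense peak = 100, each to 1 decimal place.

Element Jq pattern (n=3): 0.52399649 : 0.37788584 : 0.09083884 : 0.00727883
Element Zl pattern (n=2): 0.04822416 : 0.34275168 : 0.60902416
Convolve the two distributions (both contribute in 2-u steps):
  M: 0.52399649×0.04822416 = 0.025269
  M+2: 0.52399649×0.34275168 + 0.37788584×0.04822416 = 0.197824
  M+4: 0.52399649×0.60902416 + 0.37788584×0.34275168 + 0.09083884×0.04822416 = 0.453028
  M+6: 0.37788584×0.60902416 + 0.09083884×0.34275168 + 0.00727883×0.04822416 = 0.261628
  M+8: 0.09083884×0.60902416 + 0.00727883×0.34275168 = 0.057818
  M+10: 0.00727883×0.60902416 = 0.004433
Scale to base peak (0.453028) = 100: 5.6 : 43.7 : 100.0 : 57.8 : 12.8 : 1.0

5.6 : 43.7 : 100.0 : 57.8 : 12.8 : 1.0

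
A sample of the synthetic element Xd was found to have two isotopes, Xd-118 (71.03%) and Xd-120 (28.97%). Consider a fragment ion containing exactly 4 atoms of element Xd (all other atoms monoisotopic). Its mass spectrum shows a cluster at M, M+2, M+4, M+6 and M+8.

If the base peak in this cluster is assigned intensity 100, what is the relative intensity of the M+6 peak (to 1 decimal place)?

Binomial terms of (0.7103 + 0.2897)^4: M 0.2545, M+2 0.4153, M+4 0.2541, M+6 0.0691, M+8 0.0070 → M+2 is the base peak.
P(M+2) = C(4,1) × 0.7103^3 × 0.2897^1 = 4 × 0.35836488 × 0.2897 = 0.415273 (base)
P(M+6) = C(4,3) × 0.7103^1 × 0.2897^3 = 4 × 0.7103 × 0.02431339 = 0.069079
Relative intensity = 0.069079 / 0.415273 × 100 = 16.6

16.6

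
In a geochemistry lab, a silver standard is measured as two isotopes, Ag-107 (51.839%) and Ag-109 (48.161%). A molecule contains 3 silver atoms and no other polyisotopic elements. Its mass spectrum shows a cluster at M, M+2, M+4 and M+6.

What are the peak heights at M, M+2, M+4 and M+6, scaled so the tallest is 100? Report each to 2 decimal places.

Expanding (0.51839 + 0.48161)^3:
P(M) = 0.51839^3 = 0.139306
P(M+2) = 3 × 0.51839^2 × 0.48161^1 = 0.388267
P(M+4) = 3 × 0.51839^1 × 0.48161^2 = 0.360719
P(M+6) = 0.48161^3 = 0.111709
The M+2 peak is largest (0.388267); scaling to 100 gives 35.88 : 100.00 : 92.90 : 28.77.

35.88 : 100.00 : 92.90 : 28.77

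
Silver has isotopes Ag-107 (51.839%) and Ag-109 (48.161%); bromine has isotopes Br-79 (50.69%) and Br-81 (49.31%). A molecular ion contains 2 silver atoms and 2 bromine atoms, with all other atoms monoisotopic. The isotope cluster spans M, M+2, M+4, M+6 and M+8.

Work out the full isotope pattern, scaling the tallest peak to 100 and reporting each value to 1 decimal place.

Silver pattern (n=2): 0.26872819 : 0.49932362 : 0.23194819
Bromine pattern (n=2): 0.25694761 : 0.49990478 : 0.24314761
Convolve the two distributions (both contribute in 2-u steps):
  M: 0.26872819×0.25694761 = 0.069049
  M+2: 0.26872819×0.49990478 + 0.49932362×0.25694761 = 0.262639
  M+4: 0.26872819×0.24314761 + 0.49932362×0.49990478 + 0.23194819×0.25694761 = 0.374553
  M+6: 0.49932362×0.24314761 + 0.23194819×0.49990478 = 0.237361
  M+8: 0.23194819×0.24314761 = 0.056398
Scale to base peak (0.374553) = 100: 18.4 : 70.1 : 100.0 : 63.4 : 15.1

18.4 : 70.1 : 100.0 : 63.4 : 15.1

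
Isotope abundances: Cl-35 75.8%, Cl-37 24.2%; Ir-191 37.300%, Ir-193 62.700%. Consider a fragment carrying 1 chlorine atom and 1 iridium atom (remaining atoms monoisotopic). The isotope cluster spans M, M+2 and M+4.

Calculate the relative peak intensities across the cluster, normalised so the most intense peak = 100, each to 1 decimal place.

Chlorine pattern (n=1): 0.7580 : 0.2420
Iridium pattern (n=1): 0.3730 : 0.6270
Convolve the two distributions (both contribute in 2-u steps):
  M: 0.7580×0.3730 = 0.282734
  M+2: 0.7580×0.6270 + 0.2420×0.3730 = 0.565532
  M+4: 0.2420×0.6270 = 0.151734
Scale to base peak (0.565532) = 100: 50.0 : 100.0 : 26.8

50.0 : 100.0 : 26.8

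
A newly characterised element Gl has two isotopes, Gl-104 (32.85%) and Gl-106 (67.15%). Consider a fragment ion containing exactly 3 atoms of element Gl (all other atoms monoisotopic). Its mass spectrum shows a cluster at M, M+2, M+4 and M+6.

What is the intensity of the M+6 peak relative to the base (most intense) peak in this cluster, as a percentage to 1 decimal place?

68.1%

Term probabilities: M 0.0354, M+2 0.2174, M+4 0.4444, M+6 0.3028. Base peak = M+4.
P(M+4) = C(3,2) × 0.3285^1 × 0.6715^2 = 3 × 0.3285 × 0.45091225 = 0.444374 (base)
P(M+6) = C(3,3) × 0.3285^0 × 0.6715^3 = 1 × 1.0000 × 0.30278758 = 0.302788
Relative intensity = 0.302788 / 0.444374 × 100 = 68.1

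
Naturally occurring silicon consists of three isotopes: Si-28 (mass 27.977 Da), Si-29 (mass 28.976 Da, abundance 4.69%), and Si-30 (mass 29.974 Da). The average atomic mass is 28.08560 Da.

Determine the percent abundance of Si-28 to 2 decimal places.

Let x and y be the fractions of Si-28 and Si-30. Then x + y = 1 − 0.0469 = 0.9531 and 27.977x + 29.974y = 28.08560 − 0.0469×28.976 = 26.7266256.
Substituting: 27.977x + 29.974(0.9531 − x) = 26.7266256
(27.977 − 29.974)x = -1.8415938  ⇒  x = 0.92218, y = 0.03092
Si-28: 92.22%, Si-30: 3.09%.

92.22%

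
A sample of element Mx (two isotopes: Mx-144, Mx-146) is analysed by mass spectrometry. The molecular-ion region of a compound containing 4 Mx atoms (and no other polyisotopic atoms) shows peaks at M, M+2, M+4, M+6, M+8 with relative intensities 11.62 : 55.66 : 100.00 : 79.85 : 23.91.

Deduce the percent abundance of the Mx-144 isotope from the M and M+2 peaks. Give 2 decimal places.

45.51%

Write p for the Mx-144 fraction. I(M+2)/I(M) = [C(4,1)·p^3·(1−p)] / p^4 = 4·(1−p)/p = 55.66/11.62 = 4.7900
(1−p)/p = 4.7900/4 = 1.1975  ⇒  p = 1/(1 + 1.1975) = 0.4551
Mx-144: 45.51%, Mx-146: 54.49%.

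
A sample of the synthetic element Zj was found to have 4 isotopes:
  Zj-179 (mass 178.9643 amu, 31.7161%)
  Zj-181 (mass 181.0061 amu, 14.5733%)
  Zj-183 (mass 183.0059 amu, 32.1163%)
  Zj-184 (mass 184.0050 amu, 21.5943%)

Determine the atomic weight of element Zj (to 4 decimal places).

Weight each isotope mass by its fractional abundance: 0.317161 × 178.9643 + 0.145733 × 181.0061 + 0.321163 × 183.0059 + 0.215943 × 184.0050
= 56.76050 + 26.37856 + 58.77472 + 39.73459 = 181.64837 amu

181.6484 amu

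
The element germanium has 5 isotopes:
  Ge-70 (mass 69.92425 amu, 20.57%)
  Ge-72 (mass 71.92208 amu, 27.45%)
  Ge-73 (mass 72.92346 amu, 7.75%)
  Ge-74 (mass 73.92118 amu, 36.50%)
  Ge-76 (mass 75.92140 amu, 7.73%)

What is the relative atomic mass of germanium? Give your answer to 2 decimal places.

Weight each isotope mass by its fractional abundance: 0.2057 × 69.92425 + 0.2745 × 71.92208 + 0.0775 × 72.92346 + 0.3650 × 73.92118 + 0.0773 × 75.92140
= 14.383418 + 19.742611 + 5.651568 + 26.981231 + 5.868724 = 72.627552 amu

72.63 amu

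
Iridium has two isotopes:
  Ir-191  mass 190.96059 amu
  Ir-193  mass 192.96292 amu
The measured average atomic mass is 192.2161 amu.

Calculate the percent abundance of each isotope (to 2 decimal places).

Ir-191: 37.30%, Ir-193: 62.70%

Writing the weighted mean with unknown fraction x of Ir-191:
190.96059·x + 192.96292·(1 − x) = 192.2161
(190.96059 − 192.96292)·x = 192.2161 − 192.96292
x = -0.74682 / -2.00233 = 0.37298 → 37.30% Ir-191, 62.70% Ir-193.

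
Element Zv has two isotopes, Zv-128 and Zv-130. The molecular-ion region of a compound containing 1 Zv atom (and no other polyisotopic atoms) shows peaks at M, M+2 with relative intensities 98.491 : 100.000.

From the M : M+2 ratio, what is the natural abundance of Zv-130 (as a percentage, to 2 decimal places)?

Write p for the Zv-128 fraction. I(M+2)/I(M) = [C(1,1)·p^0·(1−p)] / p^1 = 1·(1−p)/p = 100.000/98.491 = 1.0153
(1−p)/p = 1.0153/1 = 1.0153  ⇒  p = 1/(1 + 1.0153) = 0.4962
Zv-128: 49.62%, Zv-130: 50.38%.

50.38%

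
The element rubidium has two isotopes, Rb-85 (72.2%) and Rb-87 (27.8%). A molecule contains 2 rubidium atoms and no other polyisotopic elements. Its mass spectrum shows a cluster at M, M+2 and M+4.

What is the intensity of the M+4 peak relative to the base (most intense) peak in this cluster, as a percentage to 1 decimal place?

Term probabilities: M 0.5213, M+2 0.4014, M+4 0.0773. Base peak = M.
P(M) = C(2,0) × 0.722^2 × 0.278^0 = 1 × 0.521284 × 1.0000 = 0.521284 (base)
P(M+4) = C(2,2) × 0.722^0 × 0.278^2 = 1 × 1.0000 × 0.077284 = 0.077284
Relative intensity = 0.077284 / 0.521284 × 100 = 14.8

14.8%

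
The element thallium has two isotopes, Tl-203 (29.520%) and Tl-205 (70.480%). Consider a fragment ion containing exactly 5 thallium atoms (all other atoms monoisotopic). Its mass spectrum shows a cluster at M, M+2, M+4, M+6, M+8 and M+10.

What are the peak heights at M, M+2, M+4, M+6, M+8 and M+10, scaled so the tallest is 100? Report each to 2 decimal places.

0.62 : 7.35 : 35.09 : 83.77 : 100.00 : 47.75

Each Tl atom is independently Tl-203 (p = 0.29520) or Tl-205 (q = 0.70480); the cluster is the binomial expansion (p + q)^5.
P(M) = 0.29520^5 = 0.002242
P(M+2) = 5 × 0.29520^4 × 0.70480^1 = 0.026761
P(M+4) = 10 × 0.29520^3 × 0.70480^2 = 0.127785
P(M+6) = 10 × 0.29520^2 × 0.70480^3 = 0.305092
P(M+8) = 5 × 0.29520^1 × 0.70480^4 = 0.364208
P(M+10) = 0.70480^5 = 0.173912
The M+8 peak is largest (0.364208); scaling to 100 gives 0.62 : 7.35 : 35.09 : 83.77 : 100.00 : 47.75.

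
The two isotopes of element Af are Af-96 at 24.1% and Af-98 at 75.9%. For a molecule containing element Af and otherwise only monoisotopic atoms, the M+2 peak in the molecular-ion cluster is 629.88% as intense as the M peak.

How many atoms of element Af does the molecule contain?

2

With n Af atoms, P(M+2)/P(M) = C(n,1)·p^(n−1)q / p^n = n·q/p = n · 0.759/0.241.
n = 6.2988 × 0.241/0.759 = 2.00 ≈ 2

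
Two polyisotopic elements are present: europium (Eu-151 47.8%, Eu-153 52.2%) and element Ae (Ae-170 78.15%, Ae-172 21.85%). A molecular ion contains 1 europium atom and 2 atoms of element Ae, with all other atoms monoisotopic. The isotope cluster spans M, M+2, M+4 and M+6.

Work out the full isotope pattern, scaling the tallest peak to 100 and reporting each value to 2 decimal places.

60.56 : 100.00 : 41.72 : 5.17

Europium pattern (n=1): 0.4780 : 0.5220
Element Ae pattern (n=2): 0.61074225 : 0.3415155 : 0.04774225
Convolve the two distributions (both contribute in 2-u steps):
  M: 0.4780×0.61074225 = 0.291935
  M+2: 0.4780×0.3415155 + 0.5220×0.61074225 = 0.482052
  M+4: 0.4780×0.04774225 + 0.5220×0.3415155 = 0.201092
  M+6: 0.5220×0.04774225 = 0.024921
Scale to base peak (0.482052) = 100: 60.56 : 100.00 : 41.72 : 5.17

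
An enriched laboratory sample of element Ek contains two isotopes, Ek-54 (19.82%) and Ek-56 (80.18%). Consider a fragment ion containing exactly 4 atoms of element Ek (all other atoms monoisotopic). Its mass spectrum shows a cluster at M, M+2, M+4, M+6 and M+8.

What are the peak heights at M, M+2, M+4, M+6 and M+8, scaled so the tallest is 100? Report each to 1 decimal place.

Expanding (0.1982 + 0.8018)^4:
P(M) = 0.1982^4 = 0.001543
P(M+2) = 4 × 0.1982^3 × 0.8018^1 = 0.024971
P(M+4) = 6 × 0.1982^2 × 0.8018^2 = 0.151527
P(M+6) = 4 × 0.1982^1 × 0.8018^3 = 0.408660
P(M+8) = 0.8018^4 = 0.413299
The M+8 peak is largest (0.413299); scaling to 100 gives 0.4 : 6.0 : 36.7 : 98.9 : 100.0.

0.4 : 6.0 : 36.7 : 98.9 : 100.0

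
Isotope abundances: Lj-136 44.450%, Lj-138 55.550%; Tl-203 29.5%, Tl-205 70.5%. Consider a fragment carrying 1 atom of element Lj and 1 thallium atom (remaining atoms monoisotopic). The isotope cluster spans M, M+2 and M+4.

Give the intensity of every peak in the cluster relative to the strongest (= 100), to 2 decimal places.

27.48 : 100.00 : 82.06

Element Lj pattern (n=1): 0.4445 : 0.5555
Thallium pattern (n=1): 0.2950 : 0.7050
Convolve the two distributions (both contribute in 2-u steps):
  M: 0.4445×0.2950 = 0.131128
  M+2: 0.4445×0.7050 + 0.5555×0.2950 = 0.477245
  M+4: 0.5555×0.7050 = 0.391628
Scale to base peak (0.477245) = 100: 27.48 : 100.00 : 82.06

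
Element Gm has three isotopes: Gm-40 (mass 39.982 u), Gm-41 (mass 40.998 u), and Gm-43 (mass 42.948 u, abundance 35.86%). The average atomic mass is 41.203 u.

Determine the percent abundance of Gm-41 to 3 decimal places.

Let x and y be the fractions of Gm-40 and Gm-41. Then x + y = 1 − 0.3586 = 0.6414 and 39.982x + 40.998y = 41.203 − 0.3586×42.948 = 25.8018472.
Substituting: 39.982x + 40.998(0.6414 − x) = 25.8018472
(39.982 − 40.998)x = -0.49427  ⇒  x = 0.48649, y = 0.15491
Gm-40: 48.649%, Gm-41: 15.491%.

15.491%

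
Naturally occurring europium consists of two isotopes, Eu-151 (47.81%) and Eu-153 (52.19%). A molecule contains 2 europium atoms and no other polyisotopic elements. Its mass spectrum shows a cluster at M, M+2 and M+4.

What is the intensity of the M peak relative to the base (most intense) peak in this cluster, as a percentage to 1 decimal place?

45.8%

(0.4781 + 0.5219)^2 gives M 0.2286, M+2 0.4990, M+4 0.2724; the largest is M+2.
P(M+2) = C(2,1) × 0.4781^1 × 0.5219^1 = 2 × 0.4781 × 0.5219 = 0.499041 (base)
P(M) = C(2,0) × 0.4781^2 × 0.5219^0 = 1 × 0.22857961 × 1.0000 = 0.228580
Relative intensity = 0.228580 / 0.499041 × 100 = 45.8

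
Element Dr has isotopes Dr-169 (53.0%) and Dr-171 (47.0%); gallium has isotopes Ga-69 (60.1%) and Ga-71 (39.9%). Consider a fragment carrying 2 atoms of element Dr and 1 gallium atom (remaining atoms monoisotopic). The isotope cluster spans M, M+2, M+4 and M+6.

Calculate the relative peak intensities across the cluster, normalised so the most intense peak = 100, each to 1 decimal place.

41.0 : 100.0 : 80.6 : 21.4

Element Dr pattern (n=2): 0.2809 : 0.4982 : 0.2209
Gallium pattern (n=1): 0.6010 : 0.3990
Convolve the two distributions (both contribute in 2-u steps):
  M: 0.2809×0.6010 = 0.168821
  M+2: 0.2809×0.3990 + 0.4982×0.6010 = 0.411497
  M+4: 0.4982×0.3990 + 0.2209×0.6010 = 0.331543
  M+6: 0.2209×0.3990 = 0.088139
Scale to base peak (0.411497) = 100: 41.0 : 100.0 : 80.6 : 21.4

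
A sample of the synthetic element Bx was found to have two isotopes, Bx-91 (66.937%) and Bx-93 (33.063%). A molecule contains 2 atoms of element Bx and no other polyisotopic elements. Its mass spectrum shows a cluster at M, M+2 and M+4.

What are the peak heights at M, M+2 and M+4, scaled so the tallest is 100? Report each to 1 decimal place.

100.0 : 98.8 : 24.4

Each Bx atom is independently Bx-91 (p = 0.66937) or Bx-93 (q = 0.33063); the cluster is the binomial expansion (p + q)^2.
P(M) = 0.66937^2 = 0.448056
P(M+2) = 2 × 0.66937^1 × 0.33063^1 = 0.442628
P(M+4) = 0.33063^2 = 0.109316
The M peak is largest (0.448056); scaling to 100 gives 100.0 : 98.8 : 24.4.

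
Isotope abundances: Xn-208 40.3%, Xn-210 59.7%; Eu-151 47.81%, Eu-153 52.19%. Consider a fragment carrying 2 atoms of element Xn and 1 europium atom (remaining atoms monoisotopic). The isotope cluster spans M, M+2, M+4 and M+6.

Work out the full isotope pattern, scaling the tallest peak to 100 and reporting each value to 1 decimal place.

Element Xn pattern (n=2): 0.162409 : 0.481182 : 0.356409
Europium pattern (n=1): 0.4781 : 0.5219
Convolve the two distributions (both contribute in 2-u steps):
  M: 0.162409×0.4781 = 0.077648
  M+2: 0.162409×0.5219 + 0.481182×0.4781 = 0.314814
  M+4: 0.481182×0.5219 + 0.356409×0.4781 = 0.421528
  M+6: 0.356409×0.5219 = 0.186010
Scale to base peak (0.421528) = 100: 18.4 : 74.7 : 100.0 : 44.1

18.4 : 74.7 : 100.0 : 44.1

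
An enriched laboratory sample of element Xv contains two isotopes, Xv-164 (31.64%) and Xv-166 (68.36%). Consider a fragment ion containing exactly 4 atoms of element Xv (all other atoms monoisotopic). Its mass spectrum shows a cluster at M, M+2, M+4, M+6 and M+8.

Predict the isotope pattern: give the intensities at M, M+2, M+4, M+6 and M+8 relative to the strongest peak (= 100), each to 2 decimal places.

2.48 : 21.42 : 69.43 : 100.00 : 54.01

The 4 Xv atoms are independent, so intensities follow the terms of (0.3164 + 0.6836)^4.
P(M) = 0.3164^4 = 0.010022
P(M+2) = 4 × 0.3164^3 × 0.6836^1 = 0.086611
P(M+4) = 6 × 0.3164^2 × 0.6836^2 = 0.280691
P(M+6) = 4 × 0.3164^1 × 0.6836^3 = 0.404299
P(M+8) = 0.6836^4 = 0.218378
The M+6 peak is largest (0.404299); scaling to 100 gives 2.48 : 21.42 : 69.43 : 100.00 : 54.01.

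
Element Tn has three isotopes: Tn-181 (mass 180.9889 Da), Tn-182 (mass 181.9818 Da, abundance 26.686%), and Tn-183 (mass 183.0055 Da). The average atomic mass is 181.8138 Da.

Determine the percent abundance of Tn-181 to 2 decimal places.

Let x and y be the fractions of Tn-181 and Tn-183. Then x + y = 1 − 0.26686 = 0.73314 and 180.9889x + 183.0055y = 181.8138 − 0.26686×181.9818 = 133.250136852.
Substituting: 180.9889x + 183.0055(0.73314 − x) = 133.250136852
(180.9889 − 183.0055)x = -0.918515418  ⇒  x = 0.45548, y = 0.27766
Tn-181: 45.55%, Tn-183: 27.77%.

45.55%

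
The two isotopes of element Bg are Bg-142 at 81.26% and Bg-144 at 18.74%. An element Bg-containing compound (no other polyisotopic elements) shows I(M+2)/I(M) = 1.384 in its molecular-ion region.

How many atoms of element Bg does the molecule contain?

With n Bg atoms, P(M+2)/P(M) = C(n,1)·p^(n−1)q / p^n = n·q/p = n · 0.1874/0.8126.
n = 1.384 × 0.8126/0.1874 = 6.00 ≈ 6

6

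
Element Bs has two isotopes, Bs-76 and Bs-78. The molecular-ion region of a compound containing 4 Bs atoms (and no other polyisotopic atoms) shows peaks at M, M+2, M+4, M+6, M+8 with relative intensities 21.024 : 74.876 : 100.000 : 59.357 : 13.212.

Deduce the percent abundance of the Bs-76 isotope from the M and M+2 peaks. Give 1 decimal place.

52.9%

Let p = fractional abundance of Bs-76. I(M+2)/I(M) = [C(4,1)·p^3·(1−p)] / p^4 = 4·(1−p)/p = 74.876/21.024 = 3.5615
(1−p)/p = 3.5615/4 = 0.8904  ⇒  p = 1/(1 + 0.8904) = 0.5290
Bs-76: 52.9%, Bs-78: 47.1%.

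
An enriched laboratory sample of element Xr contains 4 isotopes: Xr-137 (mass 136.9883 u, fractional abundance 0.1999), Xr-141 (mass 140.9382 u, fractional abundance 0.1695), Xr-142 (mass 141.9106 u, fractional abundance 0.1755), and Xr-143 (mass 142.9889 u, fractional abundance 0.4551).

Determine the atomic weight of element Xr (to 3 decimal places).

Average mass = Σ (abundance × isotope mass) = 0.1999 × 136.9883 + 0.1695 × 140.9382 + 0.1755 × 141.9106 + 0.4551 × 142.9889
= 27.38396 + 23.88902 + 24.90531 + 65.07425 = 141.25254 u

141.253 u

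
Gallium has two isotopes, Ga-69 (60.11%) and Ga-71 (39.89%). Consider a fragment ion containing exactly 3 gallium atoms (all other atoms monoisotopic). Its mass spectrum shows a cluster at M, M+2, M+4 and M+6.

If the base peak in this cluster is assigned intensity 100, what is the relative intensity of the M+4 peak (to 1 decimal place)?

66.4

Binomial terms of (0.6011 + 0.3989)^3: M 0.2172, M+2 0.4324, M+4 0.2869, M+6 0.0635 → M+2 is the base peak.
P(M+2) = C(3,1) × 0.6011^2 × 0.3989^1 = 3 × 0.36132121 × 0.3989 = 0.432393 (base)
P(M+4) = C(3,2) × 0.6011^1 × 0.3989^2 = 3 × 0.6011 × 0.15912121 = 0.286943
Relative intensity = 0.286943 / 0.432393 × 100 = 66.4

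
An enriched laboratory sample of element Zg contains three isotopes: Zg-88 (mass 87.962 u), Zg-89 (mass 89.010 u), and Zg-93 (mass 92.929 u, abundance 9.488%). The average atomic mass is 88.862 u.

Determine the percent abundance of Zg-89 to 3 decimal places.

40.909%

The remaining 90.512% is split between Zg-88 (fraction x) and Zg-89 (fraction 0.90512 − x).
Substituting: 87.962x + 89.010(0.90512 − x) = 80.04489648
(87.962 − 89.010)x = -0.51983472  ⇒  x = 0.49603, y = 0.40909
Zg-88: 49.603%, Zg-89: 40.909%.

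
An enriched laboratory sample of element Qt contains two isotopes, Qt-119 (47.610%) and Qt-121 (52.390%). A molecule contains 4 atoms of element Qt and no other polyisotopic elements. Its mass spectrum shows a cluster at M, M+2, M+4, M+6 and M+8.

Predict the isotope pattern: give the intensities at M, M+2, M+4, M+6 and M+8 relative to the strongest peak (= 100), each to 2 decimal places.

Each Qt atom is independently Qt-119 (p = 0.47610) or Qt-121 (q = 0.52390); the cluster is the binomial expansion (p + q)^4.
P(M) = 0.47610^4 = 0.051380
P(M+2) = 4 × 0.47610^3 × 0.52390^1 = 0.226153
P(M+4) = 6 × 0.47610^2 × 0.52390^2 = 0.373288
P(M+6) = 4 × 0.47610^1 × 0.52390^3 = 0.273844
P(M+8) = 0.52390^4 = 0.075334
The M+4 peak is largest (0.373288); scaling to 100 gives 13.76 : 60.58 : 100.00 : 73.36 : 20.18.

13.76 : 60.58 : 100.00 : 73.36 : 20.18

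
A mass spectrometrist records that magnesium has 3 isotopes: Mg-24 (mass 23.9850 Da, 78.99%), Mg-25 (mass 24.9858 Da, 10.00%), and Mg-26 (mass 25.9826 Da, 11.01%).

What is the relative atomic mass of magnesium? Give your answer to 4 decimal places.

The abundance-weighted mean is 0.7899 × 23.9850 + 0.1000 × 24.9858 + 0.1101 × 25.9826
= 18.94575 + 2.49858 + 2.86068 = 24.30501 Da

24.3050 Da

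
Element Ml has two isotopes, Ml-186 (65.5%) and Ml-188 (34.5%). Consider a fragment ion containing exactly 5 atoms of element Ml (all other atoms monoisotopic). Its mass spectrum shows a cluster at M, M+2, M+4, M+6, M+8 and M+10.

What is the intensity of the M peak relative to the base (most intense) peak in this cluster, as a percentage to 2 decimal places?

Binomial terms of (0.655 + 0.345)^5: M 0.1206, M+2 0.3175, M+4 0.3345, M+6 0.1762, M+8 0.0464, M+10 0.0049 → M+4 is the base peak.
P(M+4) = C(5,2) × 0.655^3 × 0.345^2 = 10 × 0.28101138 × 0.119025 = 0.334474 (base)
P(M) = C(5,0) × 0.655^5 × 0.345^0 = 1 × 0.12056091 × 1.0000 = 0.120561
Relative intensity = 0.120561 / 0.334474 × 100 = 36.04

36.04%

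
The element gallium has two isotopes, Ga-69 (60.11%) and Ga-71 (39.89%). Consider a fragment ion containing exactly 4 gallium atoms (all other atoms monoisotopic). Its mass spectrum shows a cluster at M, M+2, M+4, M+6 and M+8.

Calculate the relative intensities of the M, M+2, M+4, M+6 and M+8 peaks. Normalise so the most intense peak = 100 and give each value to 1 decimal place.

37.7 : 100.0 : 99.5 : 44.0 : 7.3

Each Ga atom is independently Ga-69 (p = 0.6011) or Ga-71 (q = 0.3989); the cluster is the binomial expansion (p + q)^4.
P(M) = 0.6011^4 = 0.130553
P(M+2) = 4 × 0.6011^3 × 0.3989^1 = 0.346549
P(M+4) = 6 × 0.6011^2 × 0.3989^2 = 0.344963
P(M+6) = 4 × 0.6011^1 × 0.3989^3 = 0.152616
P(M+8) = 0.3989^4 = 0.025320
The M+2 peak is largest (0.346549); scaling to 100 gives 37.7 : 100.0 : 99.5 : 44.0 : 7.3.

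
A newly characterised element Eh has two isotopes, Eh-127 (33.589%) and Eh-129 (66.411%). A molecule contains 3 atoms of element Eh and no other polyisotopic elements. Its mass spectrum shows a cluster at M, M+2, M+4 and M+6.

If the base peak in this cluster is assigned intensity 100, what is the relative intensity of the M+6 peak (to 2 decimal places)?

65.91

Binomial terms of (0.33589 + 0.66411)^3: M 0.0379, M+2 0.2248, M+4 0.4444, M+6 0.2929 → M+4 is the base peak.
P(M+4) = C(3,2) × 0.33589^1 × 0.66411^2 = 3 × 0.33589 × 0.44104209 = 0.444425 (base)
P(M+6) = C(3,3) × 0.33589^0 × 0.66411^3 = 1 × 1.0000 × 0.29290046 = 0.292900
Relative intensity = 0.292900 / 0.444425 × 100 = 65.91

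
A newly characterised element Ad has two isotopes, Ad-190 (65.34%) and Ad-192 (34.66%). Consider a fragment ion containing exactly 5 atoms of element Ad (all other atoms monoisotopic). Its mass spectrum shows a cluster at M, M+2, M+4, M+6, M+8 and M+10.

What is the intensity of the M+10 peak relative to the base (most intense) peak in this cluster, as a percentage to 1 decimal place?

(0.6534 + 0.3466)^5 gives M 0.1191, M+2 0.3159, M+4 0.3351, M+6 0.1778, M+8 0.0471, M+10 0.0050; the largest is M+4.
P(M+4) = C(5,2) × 0.6534^3 × 0.3466^2 = 10 × 0.27895708 × 0.12013156 = 0.335115 (base)
P(M+10) = C(5,5) × 0.6534^0 × 0.3466^5 = 1 × 1.0000 × 0.00500199 = 0.005002
Relative intensity = 0.005002 / 0.335115 × 100 = 1.5

1.5%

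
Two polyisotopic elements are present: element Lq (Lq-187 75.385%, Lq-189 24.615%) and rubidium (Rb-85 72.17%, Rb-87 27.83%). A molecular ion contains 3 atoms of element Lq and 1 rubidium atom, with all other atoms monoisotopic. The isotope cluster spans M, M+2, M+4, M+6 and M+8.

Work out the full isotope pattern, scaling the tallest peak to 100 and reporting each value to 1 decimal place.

73.2 : 100.0 : 51.1 : 11.6 : 1.0

Element Lq pattern (n=3): 0.42840528 : 0.41965362 : 0.13702691 : 0.01491418
Rubidium pattern (n=1): 0.7217 : 0.2783
Convolve the two distributions (both contribute in 2-u steps):
  M: 0.42840528×0.7217 = 0.309180
  M+2: 0.42840528×0.2783 + 0.41965362×0.7217 = 0.422089
  M+4: 0.41965362×0.2783 + 0.13702691×0.7217 = 0.215682
  M+6: 0.13702691×0.2783 + 0.01491418×0.7217 = 0.048898
  M+8: 0.01491418×0.2783 = 0.004151
Scale to base peak (0.422089) = 100: 73.2 : 100.0 : 51.1 : 11.6 : 1.0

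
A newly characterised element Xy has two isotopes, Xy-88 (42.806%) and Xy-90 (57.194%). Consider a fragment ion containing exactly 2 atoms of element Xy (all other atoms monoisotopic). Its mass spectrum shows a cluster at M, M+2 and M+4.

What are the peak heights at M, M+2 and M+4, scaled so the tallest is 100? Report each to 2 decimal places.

The 2 Xy atoms are independent, so intensities follow the terms of (0.42806 + 0.57194)^2.
P(M) = 0.42806^2 = 0.183235
P(M+2) = 2 × 0.42806^1 × 0.57194^1 = 0.489649
P(M+4) = 0.57194^2 = 0.327115
The M+2 peak is largest (0.489649); scaling to 100 gives 37.42 : 100.00 : 66.81.

37.42 : 100.00 : 66.81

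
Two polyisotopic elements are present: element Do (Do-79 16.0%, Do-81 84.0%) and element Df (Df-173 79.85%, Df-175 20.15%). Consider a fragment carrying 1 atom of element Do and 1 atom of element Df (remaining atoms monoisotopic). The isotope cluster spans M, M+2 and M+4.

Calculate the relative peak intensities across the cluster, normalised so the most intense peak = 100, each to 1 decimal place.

Element Do pattern (n=1): 0.1600 : 0.8400
Element Df pattern (n=1): 0.7985 : 0.2015
Convolve the two distributions (both contribute in 2-u steps):
  M: 0.1600×0.7985 = 0.127760
  M+2: 0.1600×0.2015 + 0.8400×0.7985 = 0.702980
  M+4: 0.8400×0.2015 = 0.169260
Scale to base peak (0.702980) = 100: 18.2 : 100.0 : 24.1

18.2 : 100.0 : 24.1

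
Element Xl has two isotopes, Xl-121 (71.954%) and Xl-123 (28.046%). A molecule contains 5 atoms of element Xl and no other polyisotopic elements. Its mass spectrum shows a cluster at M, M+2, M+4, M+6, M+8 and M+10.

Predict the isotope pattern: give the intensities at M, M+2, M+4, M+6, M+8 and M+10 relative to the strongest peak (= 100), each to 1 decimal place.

51.3 : 100.0 : 78.0 : 30.4 : 5.9 : 0.5

Expanding (0.71954 + 0.28046)^5:
P(M) = 0.71954^5 = 0.192874
P(M+2) = 5 × 0.71954^4 × 0.28046^1 = 0.375890
P(M+4) = 10 × 0.71954^3 × 0.28046^2 = 0.293026
P(M+6) = 10 × 0.71954^2 × 0.28046^3 = 0.114215
P(M+8) = 5 × 0.71954^1 × 0.28046^4 = 0.022259
P(M+10) = 0.28046^5 = 0.001735
The M+2 peak is largest (0.375890); scaling to 100 gives 51.3 : 100.0 : 78.0 : 30.4 : 5.9 : 0.5.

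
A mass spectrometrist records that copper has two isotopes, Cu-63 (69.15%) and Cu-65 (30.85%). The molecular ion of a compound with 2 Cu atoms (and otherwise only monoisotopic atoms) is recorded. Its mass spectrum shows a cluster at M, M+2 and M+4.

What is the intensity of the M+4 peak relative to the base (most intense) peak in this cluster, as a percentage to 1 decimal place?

19.9%

Term probabilities: M 0.4782, M+2 0.4267, M+4 0.0952. Base peak = M.
P(M) = C(2,0) × 0.6915^2 × 0.3085^0 = 1 × 0.47817225 × 1.0000 = 0.478172 (base)
P(M+4) = C(2,2) × 0.6915^0 × 0.3085^2 = 1 × 1.0000 × 0.09517225 = 0.095172
Relative intensity = 0.095172 / 0.478172 × 100 = 19.9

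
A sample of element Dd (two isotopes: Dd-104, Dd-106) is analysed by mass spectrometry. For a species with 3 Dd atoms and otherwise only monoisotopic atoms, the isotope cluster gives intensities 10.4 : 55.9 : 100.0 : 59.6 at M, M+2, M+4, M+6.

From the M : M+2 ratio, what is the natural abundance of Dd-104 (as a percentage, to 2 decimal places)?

35.82%

If p is the fraction of Dd that is Dd-104, then I(M+2)/I(M) = [C(3,1)·p^2·(1−p)] / p^3 = 3·(1−p)/p = 55.9/10.4 = 5.3750
(1−p)/p = 5.3750/3 = 1.7917  ⇒  p = 1/(1 + 1.7917) = 0.3582
Dd-104: 35.82%, Dd-106: 64.18%.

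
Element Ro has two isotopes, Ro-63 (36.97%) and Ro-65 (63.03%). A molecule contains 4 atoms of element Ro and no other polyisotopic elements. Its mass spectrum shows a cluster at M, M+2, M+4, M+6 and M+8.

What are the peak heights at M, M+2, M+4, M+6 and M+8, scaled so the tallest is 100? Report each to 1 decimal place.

5.0 : 34.4 : 88.0 : 100.0 : 42.6

Each Ro atom is independently Ro-63 (p = 0.3697) or Ro-65 (q = 0.6303); the cluster is the binomial expansion (p + q)^4.
P(M) = 0.3697^4 = 0.018681
P(M+2) = 4 × 0.3697^3 × 0.6303^1 = 0.127396
P(M+4) = 6 × 0.3697^2 × 0.6303^2 = 0.325795
P(M+6) = 4 × 0.3697^1 × 0.6303^3 = 0.370298
P(M+8) = 0.6303^4 = 0.157830
The M+6 peak is largest (0.370298); scaling to 100 gives 5.0 : 34.4 : 88.0 : 100.0 : 42.6.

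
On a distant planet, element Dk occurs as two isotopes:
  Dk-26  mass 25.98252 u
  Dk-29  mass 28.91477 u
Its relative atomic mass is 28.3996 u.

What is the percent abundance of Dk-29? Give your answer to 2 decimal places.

82.43%

Writing the weighted mean with unknown fraction x of Dk-26:
25.98252·x + 28.91477·(1 − x) = 28.3996
(25.98252 − 28.91477)·x = 28.3996 − 28.91477
x = -0.51517 / -2.93225 = 0.17569 → 17.57% Dk-26, 82.43% Dk-29.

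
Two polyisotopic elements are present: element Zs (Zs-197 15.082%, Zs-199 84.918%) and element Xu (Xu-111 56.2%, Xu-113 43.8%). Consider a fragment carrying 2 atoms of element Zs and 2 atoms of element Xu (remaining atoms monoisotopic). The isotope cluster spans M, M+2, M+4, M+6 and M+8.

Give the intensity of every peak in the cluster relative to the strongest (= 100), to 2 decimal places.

1.78 : 22.79 : 88.64 : 100.00 : 34.23

Element Zs pattern (n=2): 0.02274667 : 0.25614666 : 0.72110667
Element Xu pattern (n=2): 0.315844 : 0.492312 : 0.191844
Convolve the two distributions (both contribute in 2-u steps):
  M: 0.02274667×0.315844 = 0.007184
  M+2: 0.02274667×0.492312 + 0.25614666×0.315844 = 0.092101
  M+4: 0.02274667×0.191844 + 0.25614666×0.492312 + 0.72110667×0.315844 = 0.358225
  M+6: 0.25614666×0.191844 + 0.72110667×0.492312 = 0.404150
  M+8: 0.72110667×0.191844 = 0.138340
Scale to base peak (0.404150) = 100: 1.78 : 22.79 : 88.64 : 100.00 : 34.23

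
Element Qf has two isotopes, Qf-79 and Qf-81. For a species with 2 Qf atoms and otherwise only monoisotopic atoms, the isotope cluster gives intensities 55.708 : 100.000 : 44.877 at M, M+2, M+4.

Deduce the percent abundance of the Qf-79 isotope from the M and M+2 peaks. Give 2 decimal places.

Write p for the Qf-79 fraction. I(M+2)/I(M) = [C(2,1)·p^1·(1−p)] / p^2 = 2·(1−p)/p = 100.000/55.708 = 1.7951
(1−p)/p = 1.7951/2 = 0.8975  ⇒  p = 1/(1 + 0.8975) = 0.5270
Qf-79: 52.70%, Qf-81: 47.30%.

52.70%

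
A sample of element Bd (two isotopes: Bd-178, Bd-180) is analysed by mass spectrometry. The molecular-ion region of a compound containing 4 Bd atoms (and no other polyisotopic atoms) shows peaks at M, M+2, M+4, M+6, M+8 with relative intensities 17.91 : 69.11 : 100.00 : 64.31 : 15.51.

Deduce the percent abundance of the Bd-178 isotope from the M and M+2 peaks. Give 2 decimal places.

50.90%

Write p for the Bd-178 fraction. I(M+2)/I(M) = [C(4,1)·p^3·(1−p)] / p^4 = 4·(1−p)/p = 69.11/17.91 = 3.8587
(1−p)/p = 3.8587/4 = 0.9647  ⇒  p = 1/(1 + 0.9647) = 0.5090
Bd-178: 50.90%, Bd-180: 49.10%.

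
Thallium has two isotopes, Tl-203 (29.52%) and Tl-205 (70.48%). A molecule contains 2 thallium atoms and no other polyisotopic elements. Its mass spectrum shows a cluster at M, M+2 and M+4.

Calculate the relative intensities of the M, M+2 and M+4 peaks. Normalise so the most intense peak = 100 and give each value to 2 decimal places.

17.54 : 83.77 : 100.00

Expanding (0.2952 + 0.7048)^2:
P(M) = 0.2952^2 = 0.087143
P(M+2) = 2 × 0.2952^1 × 0.7048^1 = 0.416114
P(M+4) = 0.7048^2 = 0.496743
The M+4 peak is largest (0.496743); scaling to 100 gives 17.54 : 83.77 : 100.00.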